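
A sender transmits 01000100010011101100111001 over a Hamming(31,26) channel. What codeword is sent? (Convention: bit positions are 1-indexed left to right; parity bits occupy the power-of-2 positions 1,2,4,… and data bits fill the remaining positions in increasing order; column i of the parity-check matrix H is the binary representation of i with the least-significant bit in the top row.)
Codeword c = d · G (mod 2), d = 01000100010011101100111001:
  c[0] = d·G[:,0] = (01000100010011101100111001)·(11011010101101010101010101) mod 2 = 0+1+0+0+0+0+0+0+0+0+0+0+0+1+0+0+0+1+0+0+0+1+0+0+0+1 mod 2 = 1
  c[1] = d·G[:,1] = (01000100010011101100111001)·(10110110011011001100110011) mod 2 = 0+0+0+0+0+1+0+0+0+1+0+0+1+1+0+0+1+1+0+0+1+1+0+0+0+1 mod 2 = 1
  c[2] = d·G[:,2] = (01000100010011101100111001)·(10000000000000000000000000) mod 2 = 0+0+0+0+0+0+0+0+0+0+0+0+0+0+0+0+0+0+0+0+0+0+0+0+0+0 mod 2 = 0
  c[3] = d·G[:,3] = (01000100010011101100111001)·(01110001111000111100001111) mod 2 = 0+1+0+0+0+0+0+0+0+1+0+0+0+0+1+0+1+1+0+0+0+0+1+0+0+1 mod 2 = 1
  c[4] = d·G[:,4] = (01000100010011101100111001)·(01000000000000000000000000) mod 2 = 0+1+0+0+0+0+0+0+0+0+0+0+0+0+0+0+0+0+0+0+0+0+0+0+0+0 mod 2 = 1
  c[5] = d·G[:,5] = (01000100010011101100111001)·(00100000000000000000000000) mod 2 = 0+0+0+0+0+0+0+0+0+0+0+0+0+0+0+0+0+0+0+0+0+0+0+0+0+0 mod 2 = 0
  c[6] = d·G[:,6] = (01000100010011101100111001)·(00010000000000000000000000) mod 2 = 0+0+0+0+0+0+0+0+0+0+0+0+0+0+0+0+0+0+0+0+0+0+0+0+0+0 mod 2 = 0
  c[7] = d·G[:,7] = (01000100010011101100111001)·(00001111111000000011111111) mod 2 = 0+0+0+0+0+1+0+0+0+1+0+0+0+0+0+0+0+0+0+0+1+1+1+0+0+1 mod 2 = 0
  c[8] = d·G[:,8] = (01000100010011101100111001)·(00001000000000000000000000) mod 2 = 0+0+0+0+0+0+0+0+0+0+0+0+0+0+0+0+0+0+0+0+0+0+0+0+0+0 mod 2 = 0
  c[9] = d·G[:,9] = (01000100010011101100111001)·(00000100000000000000000000) mod 2 = 0+0+0+0+0+1+0+0+0+0+0+0+0+0+0+0+0+0+0+0+0+0+0+0+0+0 mod 2 = 1
  c[10] = d·G[:,10] = (01000100010011101100111001)·(00000010000000000000000000) mod 2 = 0+0+0+0+0+0+0+0+0+0+0+0+0+0+0+0+0+0+0+0+0+0+0+0+0+0 mod 2 = 0
  c[11] = d·G[:,11] = (01000100010011101100111001)·(00000001000000000000000000) mod 2 = 0+0+0+0+0+0+0+0+0+0+0+0+0+0+0+0+0+0+0+0+0+0+0+0+0+0 mod 2 = 0
  c[12] = d·G[:,12] = (01000100010011101100111001)·(00000000100000000000000000) mod 2 = 0+0+0+0+0+0+0+0+0+0+0+0+0+0+0+0+0+0+0+0+0+0+0+0+0+0 mod 2 = 0
  c[13] = d·G[:,13] = (01000100010011101100111001)·(00000000010000000000000000) mod 2 = 0+0+0+0+0+0+0+0+0+1+0+0+0+0+0+0+0+0+0+0+0+0+0+0+0+0 mod 2 = 1
  c[14] = d·G[:,14] = (01000100010011101100111001)·(00000000001000000000000000) mod 2 = 0+0+0+0+0+0+0+0+0+0+0+0+0+0+0+0+0+0+0+0+0+0+0+0+0+0 mod 2 = 0
  c[15] = d·G[:,15] = (01000100010011101100111001)·(00000000000111111111111111) mod 2 = 0+0+0+0+0+0+0+0+0+0+0+0+1+1+1+0+1+1+0+0+1+1+1+0+0+1 mod 2 = 1
  c[16] = d·G[:,16] = (01000100010011101100111001)·(00000000000100000000000000) mod 2 = 0+0+0+0+0+0+0+0+0+0+0+0+0+0+0+0+0+0+0+0+0+0+0+0+0+0 mod 2 = 0
  c[17] = d·G[:,17] = (01000100010011101100111001)·(00000000000010000000000000) mod 2 = 0+0+0+0+0+0+0+0+0+0+0+0+1+0+0+0+0+0+0+0+0+0+0+0+0+0 mod 2 = 1
  c[18] = d·G[:,18] = (01000100010011101100111001)·(00000000000001000000000000) mod 2 = 0+0+0+0+0+0+0+0+0+0+0+0+0+1+0+0+0+0+0+0+0+0+0+0+0+0 mod 2 = 1
  c[19] = d·G[:,19] = (01000100010011101100111001)·(00000000000000100000000000) mod 2 = 0+0+0+0+0+0+0+0+0+0+0+0+0+0+1+0+0+0+0+0+0+0+0+0+0+0 mod 2 = 1
  c[20] = d·G[:,20] = (01000100010011101100111001)·(00000000000000010000000000) mod 2 = 0+0+0+0+0+0+0+0+0+0+0+0+0+0+0+0+0+0+0+0+0+0+0+0+0+0 mod 2 = 0
  c[21] = d·G[:,21] = (01000100010011101100111001)·(00000000000000001000000000) mod 2 = 0+0+0+0+0+0+0+0+0+0+0+0+0+0+0+0+1+0+0+0+0+0+0+0+0+0 mod 2 = 1
  c[22] = d·G[:,22] = (01000100010011101100111001)·(00000000000000000100000000) mod 2 = 0+0+0+0+0+0+0+0+0+0+0+0+0+0+0+0+0+1+0+0+0+0+0+0+0+0 mod 2 = 1
  c[23] = d·G[:,23] = (01000100010011101100111001)·(00000000000000000010000000) mod 2 = 0+0+0+0+0+0+0+0+0+0+0+0+0+0+0+0+0+0+0+0+0+0+0+0+0+0 mod 2 = 0
  c[24] = d·G[:,24] = (01000100010011101100111001)·(00000000000000000001000000) mod 2 = 0+0+0+0+0+0+0+0+0+0+0+0+0+0+0+0+0+0+0+0+0+0+0+0+0+0 mod 2 = 0
  c[25] = d·G[:,25] = (01000100010011101100111001)·(00000000000000000000100000) mod 2 = 0+0+0+0+0+0+0+0+0+0+0+0+0+0+0+0+0+0+0+0+1+0+0+0+0+0 mod 2 = 1
  c[26] = d·G[:,26] = (01000100010011101100111001)·(00000000000000000000010000) mod 2 = 0+0+0+0+0+0+0+0+0+0+0+0+0+0+0+0+0+0+0+0+0+1+0+0+0+0 mod 2 = 1
  c[27] = d·G[:,27] = (01000100010011101100111001)·(00000000000000000000001000) mod 2 = 0+0+0+0+0+0+0+0+0+0+0+0+0+0+0+0+0+0+0+0+0+0+1+0+0+0 mod 2 = 1
  c[28] = d·G[:,28] = (01000100010011101100111001)·(00000000000000000000000100) mod 2 = 0+0+0+0+0+0+0+0+0+0+0+0+0+0+0+0+0+0+0+0+0+0+0+0+0+0 mod 2 = 0
  c[29] = d·G[:,29] = (01000100010011101100111001)·(00000000000000000000000010) mod 2 = 0+0+0+0+0+0+0+0+0+0+0+0+0+0+0+0+0+0+0+0+0+0+0+0+0+0 mod 2 = 0
  c[30] = d·G[:,30] = (01000100010011101100111001)·(00000000000000000000000001) mod 2 = 0+0+0+0+0+0+0+0+0+0+0+0+0+0+0+0+0+0+0+0+0+0+0+0+0+1 mod 2 = 1
Codeword = 1101100001000101011101100111001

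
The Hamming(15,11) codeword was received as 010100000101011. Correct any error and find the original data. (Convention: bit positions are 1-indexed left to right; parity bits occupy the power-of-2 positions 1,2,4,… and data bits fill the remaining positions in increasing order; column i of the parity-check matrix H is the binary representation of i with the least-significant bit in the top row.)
Syndrome s = H · r^T (mod 2), r = 010100000101011:
  s[0] = (101010101010101)·(010100000101011) mod 2 = 0+0+0+0+0+0+0+0+0+0+0+0+0+0+1 mod 2 = 1
  s[1] = (011001100110011)·(010100000101011) mod 2 = 0+1+0+0+0+0+0+0+0+1+0+0+0+1+1 mod 2 = 0
  s[2] = (000111100001111)·(010100000101011) mod 2 = 0+0+0+1+0+0+0+0+0+0+0+1+0+1+1 mod 2 = 0
  s[3] = (000000011111111)·(010100000101011) mod 2 = 0+0+0+0+0+0+0+0+0+1+0+1+0+1+1 mod 2 = 0
Syndrome = 1000
Column 1 of H equals this syndrome → error at bit 1 (1-indexed).
Flip bit 1: 010100000101011 → 110100000101011
Extract data bits at positions {3,5,6,7,9,10,11,12,13,14,15}: 00000101011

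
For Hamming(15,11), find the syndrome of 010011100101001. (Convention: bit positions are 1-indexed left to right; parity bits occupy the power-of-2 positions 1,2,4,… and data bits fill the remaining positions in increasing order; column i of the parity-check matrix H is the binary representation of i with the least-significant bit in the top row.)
Syndrome s = H · r^T (mod 2), r = 010011100101001:
  s[0] = (101010101010101)·(010011100101001) mod 2 = 0+0+0+0+1+0+1+0+0+0+0+0+0+0+1 mod 2 = 1
  s[1] = (011001100110011)·(010011100101001) mod 2 = 0+1+0+0+0+1+1+0+0+1+0+0+0+0+1 mod 2 = 1
  s[2] = (000111100001111)·(010011100101001) mod 2 = 0+0+0+0+1+1+1+0+0+0+0+1+0+0+1 mod 2 = 1
  s[3] = (000000011111111)·(010011100101001) mod 2 = 0+0+0+0+0+0+0+0+0+1+0+1+0+0+1 mod 2 = 1
Syndrome = 1111
Non-zero syndrome: error at position 15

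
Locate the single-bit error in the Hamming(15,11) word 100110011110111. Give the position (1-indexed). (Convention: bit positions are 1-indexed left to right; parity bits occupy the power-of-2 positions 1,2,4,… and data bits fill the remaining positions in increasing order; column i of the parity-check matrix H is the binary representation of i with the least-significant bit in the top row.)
Syndrome s = H · r^T (mod 2), r = 100110011110111:
  s[0] = (101010101010101)·(100110011110111) mod 2 = 1+0+0+0+1+0+0+0+1+0+1+0+1+0+1 mod 2 = 0
  s[1] = (011001100110011)·(100110011110111) mod 2 = 0+0+0+0+0+0+0+0+0+1+1+0+0+1+1 mod 2 = 0
  s[2] = (000111100001111)·(100110011110111) mod 2 = 0+0+0+1+1+0+0+0+0+0+0+0+1+1+1 mod 2 = 1
  s[3] = (000000011111111)·(100110011110111) mod 2 = 0+0+0+0+0+0+0+1+1+1+1+0+1+1+1 mod 2 = 1
Syndrome = 0011
Column i of H is the binary representation of i, so the syndrome is the binary index of the flipped bit.
Read s = 0011 with s[0] as LSB: 0·2^0 + 0·2^1 + 1·2^2 + 1·2^3 = 12.
Error is at bit position 12.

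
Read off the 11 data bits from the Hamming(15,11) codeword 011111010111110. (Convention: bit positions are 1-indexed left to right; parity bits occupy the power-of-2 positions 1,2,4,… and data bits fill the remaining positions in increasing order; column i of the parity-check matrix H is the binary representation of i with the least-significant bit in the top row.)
Parity bits occupy power-of-2 positions; data bits are at positions {3,5,6,7,9,10,11,12,13,14,15} (1-indexed).
Extract: c[3]=1 c[5]=1 c[6]=1 c[7]=0 c[9]=0 c[10]=1 c[11]=1 c[12]=1 c[13]=1 c[14]=1 c[15]=0
Data = 11100111110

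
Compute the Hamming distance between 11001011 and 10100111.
XOR = 01101100, count of 1s = 4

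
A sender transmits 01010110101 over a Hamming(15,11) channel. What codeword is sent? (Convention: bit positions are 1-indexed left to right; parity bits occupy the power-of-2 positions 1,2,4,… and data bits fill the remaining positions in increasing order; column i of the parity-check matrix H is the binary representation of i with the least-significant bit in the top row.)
Codeword c = d · G (mod 2), d = 01010110101:
  c[0] = d·G[:,0] = (01010110101)·(11011010101) mod 2 = 0+1+0+1+0+0+1+0+1+0+1 mod 2 = 1
  c[1] = d·G[:,1] = (01010110101)·(10110110011) mod 2 = 0+0+0+1+0+1+1+0+0+0+1 mod 2 = 0
  c[2] = d·G[:,2] = (01010110101)·(10000000000) mod 2 = 0+0+0+0+0+0+0+0+0+0+0 mod 2 = 0
  c[3] = d·G[:,3] = (01010110101)·(01110001111) mod 2 = 0+1+0+1+0+0+0+0+1+0+1 mod 2 = 0
  c[4] = d·G[:,4] = (01010110101)·(01000000000) mod 2 = 0+1+0+0+0+0+0+0+0+0+0 mod 2 = 1
  c[5] = d·G[:,5] = (01010110101)·(00100000000) mod 2 = 0+0+0+0+0+0+0+0+0+0+0 mod 2 = 0
  c[6] = d·G[:,6] = (01010110101)·(00010000000) mod 2 = 0+0+0+1+0+0+0+0+0+0+0 mod 2 = 1
  c[7] = d·G[:,7] = (01010110101)·(00001111111) mod 2 = 0+0+0+0+0+1+1+0+1+0+1 mod 2 = 0
  c[8] = d·G[:,8] = (01010110101)·(00001000000) mod 2 = 0+0+0+0+0+0+0+0+0+0+0 mod 2 = 0
  c[9] = d·G[:,9] = (01010110101)·(00000100000) mod 2 = 0+0+0+0+0+1+0+0+0+0+0 mod 2 = 1
  c[10] = d·G[:,10] = (01010110101)·(00000010000) mod 2 = 0+0+0+0+0+0+1+0+0+0+0 mod 2 = 1
  c[11] = d·G[:,11] = (01010110101)·(00000001000) mod 2 = 0+0+0+0+0+0+0+0+0+0+0 mod 2 = 0
  c[12] = d·G[:,12] = (01010110101)·(00000000100) mod 2 = 0+0+0+0+0+0+0+0+1+0+0 mod 2 = 1
  c[13] = d·G[:,13] = (01010110101)·(00000000010) mod 2 = 0+0+0+0+0+0+0+0+0+0+0 mod 2 = 0
  c[14] = d·G[:,14] = (01010110101)·(00000000001) mod 2 = 0+0+0+0+0+0+0+0+0+0+1 mod 2 = 1
Codeword = 100010100110101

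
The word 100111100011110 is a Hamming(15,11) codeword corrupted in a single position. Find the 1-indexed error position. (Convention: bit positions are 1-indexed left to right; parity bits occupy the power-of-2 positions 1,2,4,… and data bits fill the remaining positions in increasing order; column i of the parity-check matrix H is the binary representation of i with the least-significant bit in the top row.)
Syndrome s = H · r^T (mod 2), r = 100111100011110:
  s[0] = (101010101010101)·(100111100011110) mod 2 = 1+0+0+0+1+0+1+0+0+0+1+0+1+0+0 mod 2 = 1
  s[1] = (011001100110011)·(100111100011110) mod 2 = 0+0+0+0+0+1+1+0+0+0+1+0+0+1+0 mod 2 = 0
  s[2] = (000111100001111)·(100111100011110) mod 2 = 0+0+0+1+1+1+1+0+0+0+0+1+1+1+0 mod 2 = 1
  s[3] = (000000011111111)·(100111100011110) mod 2 = 0+0+0+0+0+0+0+0+0+0+1+1+1+1+0 mod 2 = 0
Syndrome = 1010
Column i of H is the binary representation of i, so the syndrome is the binary index of the flipped bit.
Read s = 1010 with s[0] as LSB: 1·2^0 + 0·2^1 + 1·2^2 + 0·2^3 = 5.
Error is at bit position 5.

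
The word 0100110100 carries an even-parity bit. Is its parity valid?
Sum of all bits: 0+1+0+0+1+1+0+1+0+0 = 4; 4 mod 2 = 0. Result is 0 → valid parity.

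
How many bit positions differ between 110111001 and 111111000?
XOR = 001000001, count of 1s = 2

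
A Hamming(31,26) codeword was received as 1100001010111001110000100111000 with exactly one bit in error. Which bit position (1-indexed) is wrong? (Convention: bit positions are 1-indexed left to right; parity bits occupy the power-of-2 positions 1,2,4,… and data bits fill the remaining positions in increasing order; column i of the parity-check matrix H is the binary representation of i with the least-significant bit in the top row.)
Syndrome s = H · r^T (mod 2), r = 1100001010111001110000100111000:
  s[0] = (1010101010101010101010101010101)·(1100001010111001110000100111000) mod 2 = 1+0+0+0+0+0+1+0+1+0+1+0+1+0+0+0+1+0+0+0+0+0+1+0+0+0+1+0+0+0+0 mod 2 = 0
  s[1] = (0110011001100110011001100110011)·(1100001010111001110000100111000) mod 2 = 0+1+0+0+0+0+1+0+0+0+1+0+0+0+0+0+0+1+0+0+0+0+1+0+0+1+1+0+0+0+0 mod 2 = 1
  s[2] = (0001111000011110000111100001111)·(1100001010111001110000100111000) mod 2 = 0+0+0+0+0+0+1+0+0+0+0+1+1+0+0+0+0+0+0+0+0+0+1+0+0+0+0+1+0+0+0 mod 2 = 1
  s[3] = (0000000111111110000000011111111)·(1100001010111001110000100111000) mod 2 = 0+0+0+0+0+0+0+0+1+0+1+1+1+0+0+0+0+0+0+0+0+0+0+0+0+1+1+1+0+0+0 mod 2 = 1
  s[4] = (0000000000000001111111111111111)·(1100001010111001110000100111000) mod 2 = 0+0+0+0+0+0+0+0+0+0+0+0+0+0+0+1+1+1+0+0+0+0+1+0+0+1+1+1+0+0+0 mod 2 = 1
Syndrome = 01111
Column i of H is the binary representation of i, so the syndrome is the binary index of the flipped bit.
Read s = 01111 with s[0] as LSB: 0·2^0 + 1·2^1 + 1·2^2 + 1·2^3 + 1·2^4 = 30.
Error is at bit position 30.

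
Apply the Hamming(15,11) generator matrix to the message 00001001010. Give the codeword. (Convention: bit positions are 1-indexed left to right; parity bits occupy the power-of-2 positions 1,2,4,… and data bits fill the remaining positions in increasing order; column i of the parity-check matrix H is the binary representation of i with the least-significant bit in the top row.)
Codeword c = d · G (mod 2), d = 00001001010:
  c[0] = d·G[:,0] = (00001001010)·(11011010101) mod 2 = 0+0+0+0+1+0+0+0+0+0+0 mod 2 = 1
  c[1] = d·G[:,1] = (00001001010)·(10110110011) mod 2 = 0+0+0+0+0+0+0+0+0+1+0 mod 2 = 1
  c[2] = d·G[:,2] = (00001001010)·(10000000000) mod 2 = 0+0+0+0+0+0+0+0+0+0+0 mod 2 = 0
  c[3] = d·G[:,3] = (00001001010)·(01110001111) mod 2 = 0+0+0+0+0+0+0+1+0+1+0 mod 2 = 0
  c[4] = d·G[:,4] = (00001001010)·(01000000000) mod 2 = 0+0+0+0+0+0+0+0+0+0+0 mod 2 = 0
  c[5] = d·G[:,5] = (00001001010)·(00100000000) mod 2 = 0+0+0+0+0+0+0+0+0+0+0 mod 2 = 0
  c[6] = d·G[:,6] = (00001001010)·(00010000000) mod 2 = 0+0+0+0+0+0+0+0+0+0+0 mod 2 = 0
  c[7] = d·G[:,7] = (00001001010)·(00001111111) mod 2 = 0+0+0+0+1+0+0+1+0+1+0 mod 2 = 1
  c[8] = d·G[:,8] = (00001001010)·(00001000000) mod 2 = 0+0+0+0+1+0+0+0+0+0+0 mod 2 = 1
  c[9] = d·G[:,9] = (00001001010)·(00000100000) mod 2 = 0+0+0+0+0+0+0+0+0+0+0 mod 2 = 0
  c[10] = d·G[:,10] = (00001001010)·(00000010000) mod 2 = 0+0+0+0+0+0+0+0+0+0+0 mod 2 = 0
  c[11] = d·G[:,11] = (00001001010)·(00000001000) mod 2 = 0+0+0+0+0+0+0+1+0+0+0 mod 2 = 1
  c[12] = d·G[:,12] = (00001001010)·(00000000100) mod 2 = 0+0+0+0+0+0+0+0+0+0+0 mod 2 = 0
  c[13] = d·G[:,13] = (00001001010)·(00000000010) mod 2 = 0+0+0+0+0+0+0+0+0+1+0 mod 2 = 1
  c[14] = d·G[:,14] = (00001001010)·(00000000001) mod 2 = 0+0+0+0+0+0+0+0+0+0+0 mod 2 = 0
Codeword = 110000011001010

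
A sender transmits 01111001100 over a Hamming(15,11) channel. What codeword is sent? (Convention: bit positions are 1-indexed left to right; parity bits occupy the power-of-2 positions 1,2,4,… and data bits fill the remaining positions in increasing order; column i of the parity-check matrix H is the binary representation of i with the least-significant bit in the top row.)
Codeword c = d · G (mod 2), d = 01111001100:
  c[0] = d·G[:,0] = (01111001100)·(11011010101) mod 2 = 0+1+0+1+1+0+0+0+1+0+0 mod 2 = 0
  c[1] = d·G[:,1] = (01111001100)·(10110110011) mod 2 = 0+0+1+1+0+0+0+0+0+0+0 mod 2 = 0
  c[2] = d·G[:,2] = (01111001100)·(10000000000) mod 2 = 0+0+0+0+0+0+0+0+0+0+0 mod 2 = 0
  c[3] = d·G[:,3] = (01111001100)·(01110001111) mod 2 = 0+1+1+1+0+0+0+1+1+0+0 mod 2 = 1
  c[4] = d·G[:,4] = (01111001100)·(01000000000) mod 2 = 0+1+0+0+0+0+0+0+0+0+0 mod 2 = 1
  c[5] = d·G[:,5] = (01111001100)·(00100000000) mod 2 = 0+0+1+0+0+0+0+0+0+0+0 mod 2 = 1
  c[6] = d·G[:,6] = (01111001100)·(00010000000) mod 2 = 0+0+0+1+0+0+0+0+0+0+0 mod 2 = 1
  c[7] = d·G[:,7] = (01111001100)·(00001111111) mod 2 = 0+0+0+0+1+0+0+1+1+0+0 mod 2 = 1
  c[8] = d·G[:,8] = (01111001100)·(00001000000) mod 2 = 0+0+0+0+1+0+0+0+0+0+0 mod 2 = 1
  c[9] = d·G[:,9] = (01111001100)·(00000100000) mod 2 = 0+0+0+0+0+0+0+0+0+0+0 mod 2 = 0
  c[10] = d·G[:,10] = (01111001100)·(00000010000) mod 2 = 0+0+0+0+0+0+0+0+0+0+0 mod 2 = 0
  c[11] = d·G[:,11] = (01111001100)·(00000001000) mod 2 = 0+0+0+0+0+0+0+1+0+0+0 mod 2 = 1
  c[12] = d·G[:,12] = (01111001100)·(00000000100) mod 2 = 0+0+0+0+0+0+0+0+1+0+0 mod 2 = 1
  c[13] = d·G[:,13] = (01111001100)·(00000000010) mod 2 = 0+0+0+0+0+0+0+0+0+0+0 mod 2 = 0
  c[14] = d·G[:,14] = (01111001100)·(00000000001) mod 2 = 0+0+0+0+0+0+0+0+0+0+0 mod 2 = 0
Codeword = 000111111001100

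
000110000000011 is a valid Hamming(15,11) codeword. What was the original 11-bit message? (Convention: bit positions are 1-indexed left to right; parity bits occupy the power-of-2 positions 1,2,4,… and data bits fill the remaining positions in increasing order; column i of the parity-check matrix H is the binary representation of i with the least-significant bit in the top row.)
Parity bits occupy power-of-2 positions; data bits are at positions {3,5,6,7,9,10,11,12,13,14,15} (1-indexed).
Extract: c[3]=0 c[5]=1 c[6]=0 c[7]=0 c[9]=0 c[10]=0 c[11]=0 c[12]=0 c[13]=0 c[14]=1 c[15]=1
Data = 01000000011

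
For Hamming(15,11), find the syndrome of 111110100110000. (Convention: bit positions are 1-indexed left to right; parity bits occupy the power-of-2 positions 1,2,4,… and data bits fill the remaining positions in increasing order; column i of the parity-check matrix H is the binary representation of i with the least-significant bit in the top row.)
Syndrome s = H · r^T (mod 2), r = 111110100110000:
  s[0] = (101010101010101)·(111110100110000) mod 2 = 1+0+1+0+1+0+1+0+0+0+1+0+0+0+0 mod 2 = 1
  s[1] = (011001100110011)·(111110100110000) mod 2 = 0+1+1+0+0+0+1+0+0+1+1+0+0+0+0 mod 2 = 1
  s[2] = (000111100001111)·(111110100110000) mod 2 = 0+0+0+1+1+0+1+0+0+0+0+0+0+0+0 mod 2 = 1
  s[3] = (000000011111111)·(111110100110000) mod 2 = 0+0+0+0+0+0+0+0+0+1+1+0+0+0+0 mod 2 = 0
Syndrome = 1110
Non-zero syndrome: error at position 7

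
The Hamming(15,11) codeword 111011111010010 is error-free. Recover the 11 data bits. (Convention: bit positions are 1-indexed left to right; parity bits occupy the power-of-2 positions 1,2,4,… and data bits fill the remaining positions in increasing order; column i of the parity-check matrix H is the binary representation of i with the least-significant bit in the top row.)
Parity bits occupy power-of-2 positions; data bits are at positions {3,5,6,7,9,10,11,12,13,14,15} (1-indexed).
Extract: c[3]=1 c[5]=1 c[6]=1 c[7]=1 c[9]=1 c[10]=0 c[11]=1 c[12]=0 c[13]=0 c[14]=1 c[15]=0
Data = 11111010010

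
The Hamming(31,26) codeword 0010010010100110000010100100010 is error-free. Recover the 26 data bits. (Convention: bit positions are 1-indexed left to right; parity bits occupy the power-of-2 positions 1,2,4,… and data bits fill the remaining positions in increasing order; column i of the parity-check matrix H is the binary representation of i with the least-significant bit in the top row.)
Parity bits occupy power-of-2 positions; data bits are at positions {3,5,6,7,9,10,11,12,13,14,15,17,18,19,20,21,22,23,24,25,26,27,28,29,30,31} (1-indexed).
Extract: c[3]=1 c[5]=0 c[6]=1 c[7]=0 c[9]=1 c[10]=0 c[11]=1 c[12]=0 c[13]=0 c[14]=1 c[15]=1 c[17]=0 c[18]=0 c[19]=0 c[20]=0 c[21]=1 c[22]=0 c[23]=1 c[24]=0 c[25]=0 c[26]=1 c[27]=0 c[28]=0 c[29]=0 c[30]=1 c[31]=0
Data = 10101010011000010100100010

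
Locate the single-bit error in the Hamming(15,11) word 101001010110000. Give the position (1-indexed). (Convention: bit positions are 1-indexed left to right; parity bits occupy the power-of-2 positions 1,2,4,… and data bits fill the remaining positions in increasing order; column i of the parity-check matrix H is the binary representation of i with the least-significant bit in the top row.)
Syndrome s = H · r^T (mod 2), r = 101001010110000:
  s[0] = (101010101010101)·(101001010110000) mod 2 = 1+0+1+0+0+0+0+0+0+0+1+0+0+0+0 mod 2 = 1
  s[1] = (011001100110011)·(101001010110000) mod 2 = 0+0+1+0+0+1+0+0+0+1+1+0+0+0+0 mod 2 = 0
  s[2] = (000111100001111)·(101001010110000) mod 2 = 0+0+0+0+0+1+0+0+0+0+0+0+0+0+0 mod 2 = 1
  s[3] = (000000011111111)·(101001010110000) mod 2 = 0+0+0+0+0+0+0+1+0+1+1+0+0+0+0 mod 2 = 1
Syndrome = 1011
Column i of H is the binary representation of i, so the syndrome is the binary index of the flipped bit.
Read s = 1011 with s[0] as LSB: 1·2^0 + 0·2^1 + 1·2^2 + 1·2^3 = 13.
Error is at bit position 13.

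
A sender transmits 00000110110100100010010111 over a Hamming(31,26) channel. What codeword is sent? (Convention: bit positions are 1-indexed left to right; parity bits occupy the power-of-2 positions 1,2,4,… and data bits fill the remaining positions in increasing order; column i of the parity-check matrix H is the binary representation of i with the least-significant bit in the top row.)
Codeword c = d · G (mod 2), d = 00000110110100100010010111:
  c[0] = d·G[:,0] = (00000110110100100010010111)·(11011010101101010101010101) mod 2 = 0+0+0+0+0+0+1+0+1+0+0+1+0+0+0+0+0+0+0+0+0+1+0+1+0+1 mod 2 = 0
  c[1] = d·G[:,1] = (00000110110100100010010111)·(10110110011011001100110011) mod 2 = 0+0+0+0+0+1+1+0+0+1+0+0+0+0+0+0+0+0+0+0+0+1+0+0+1+1 mod 2 = 0
  c[2] = d·G[:,2] = (00000110110100100010010111)·(10000000000000000000000000) mod 2 = 0+0+0+0+0+0+0+0+0+0+0+0+0+0+0+0+0+0+0+0+0+0+0+0+0+0 mod 2 = 0
  c[3] = d·G[:,3] = (00000110110100100010010111)·(01110001111000111100001111) mod 2 = 0+0+0+0+0+0+0+0+1+1+0+0+0+0+1+0+0+0+0+0+0+0+0+1+1+1 mod 2 = 0
  c[4] = d·G[:,4] = (00000110110100100010010111)·(01000000000000000000000000) mod 2 = 0+0+0+0+0+0+0+0+0+0+0+0+0+0+0+0+0+0+0+0+0+0+0+0+0+0 mod 2 = 0
  c[5] = d·G[:,5] = (00000110110100100010010111)·(00100000000000000000000000) mod 2 = 0+0+0+0+0+0+0+0+0+0+0+0+0+0+0+0+0+0+0+0+0+0+0+0+0+0 mod 2 = 0
  c[6] = d·G[:,6] = (00000110110100100010010111)·(00010000000000000000000000) mod 2 = 0+0+0+0+0+0+0+0+0+0+0+0+0+0+0+0+0+0+0+0+0+0+0+0+0+0 mod 2 = 0
  c[7] = d·G[:,7] = (00000110110100100010010111)·(00001111111000000011111111) mod 2 = 0+0+0+0+0+1+1+0+1+1+0+0+0+0+0+0+0+0+1+0+0+1+0+1+1+1 mod 2 = 1
  c[8] = d·G[:,8] = (00000110110100100010010111)·(00001000000000000000000000) mod 2 = 0+0+0+0+0+0+0+0+0+0+0+0+0+0+0+0+0+0+0+0+0+0+0+0+0+0 mod 2 = 0
  c[9] = d·G[:,9] = (00000110110100100010010111)·(00000100000000000000000000) mod 2 = 0+0+0+0+0+1+0+0+0+0+0+0+0+0+0+0+0+0+0+0+0+0+0+0+0+0 mod 2 = 1
  c[10] = d·G[:,10] = (00000110110100100010010111)·(00000010000000000000000000) mod 2 = 0+0+0+0+0+0+1+0+0+0+0+0+0+0+0+0+0+0+0+0+0+0+0+0+0+0 mod 2 = 1
  c[11] = d·G[:,11] = (00000110110100100010010111)·(00000001000000000000000000) mod 2 = 0+0+0+0+0+0+0+0+0+0+0+0+0+0+0+0+0+0+0+0+0+0+0+0+0+0 mod 2 = 0
  c[12] = d·G[:,12] = (00000110110100100010010111)·(00000000100000000000000000) mod 2 = 0+0+0+0+0+0+0+0+1+0+0+0+0+0+0+0+0+0+0+0+0+0+0+0+0+0 mod 2 = 1
  c[13] = d·G[:,13] = (00000110110100100010010111)·(00000000010000000000000000) mod 2 = 0+0+0+0+0+0+0+0+0+1+0+0+0+0+0+0+0+0+0+0+0+0+0+0+0+0 mod 2 = 1
  c[14] = d·G[:,14] = (00000110110100100010010111)·(00000000001000000000000000) mod 2 = 0+0+0+0+0+0+0+0+0+0+0+0+0+0+0+0+0+0+0+0+0+0+0+0+0+0 mod 2 = 0
  c[15] = d·G[:,15] = (00000110110100100010010111)·(00000000000111111111111111) mod 2 = 0+0+0+0+0+0+0+0+0+0+0+1+0+0+1+0+0+0+1+0+0+1+0+1+1+1 mod 2 = 1
  c[16] = d·G[:,16] = (00000110110100100010010111)·(00000000000100000000000000) mod 2 = 0+0+0+0+0+0+0+0+0+0+0+1+0+0+0+0+0+0+0+0+0+0+0+0+0+0 mod 2 = 1
  c[17] = d·G[:,17] = (00000110110100100010010111)·(00000000000010000000000000) mod 2 = 0+0+0+0+0+0+0+0+0+0+0+0+0+0+0+0+0+0+0+0+0+0+0+0+0+0 mod 2 = 0
  c[18] = d·G[:,18] = (00000110110100100010010111)·(00000000000001000000000000) mod 2 = 0+0+0+0+0+0+0+0+0+0+0+0+0+0+0+0+0+0+0+0+0+0+0+0+0+0 mod 2 = 0
  c[19] = d·G[:,19] = (00000110110100100010010111)·(00000000000000100000000000) mod 2 = 0+0+0+0+0+0+0+0+0+0+0+0+0+0+1+0+0+0+0+0+0+0+0+0+0+0 mod 2 = 1
  c[20] = d·G[:,20] = (00000110110100100010010111)·(00000000000000010000000000) mod 2 = 0+0+0+0+0+0+0+0+0+0+0+0+0+0+0+0+0+0+0+0+0+0+0+0+0+0 mod 2 = 0
  c[21] = d·G[:,21] = (00000110110100100010010111)·(00000000000000001000000000) mod 2 = 0+0+0+0+0+0+0+0+0+0+0+0+0+0+0+0+0+0+0+0+0+0+0+0+0+0 mod 2 = 0
  c[22] = d·G[:,22] = (00000110110100100010010111)·(00000000000000000100000000) mod 2 = 0+0+0+0+0+0+0+0+0+0+0+0+0+0+0+0+0+0+0+0+0+0+0+0+0+0 mod 2 = 0
  c[23] = d·G[:,23] = (00000110110100100010010111)·(00000000000000000010000000) mod 2 = 0+0+0+0+0+0+0+0+0+0+0+0+0+0+0+0+0+0+1+0+0+0+0+0+0+0 mod 2 = 1
  c[24] = d·G[:,24] = (00000110110100100010010111)·(00000000000000000001000000) mod 2 = 0+0+0+0+0+0+0+0+0+0+0+0+0+0+0+0+0+0+0+0+0+0+0+0+0+0 mod 2 = 0
  c[25] = d·G[:,25] = (00000110110100100010010111)·(00000000000000000000100000) mod 2 = 0+0+0+0+0+0+0+0+0+0+0+0+0+0+0+0+0+0+0+0+0+0+0+0+0+0 mod 2 = 0
  c[26] = d·G[:,26] = (00000110110100100010010111)·(00000000000000000000010000) mod 2 = 0+0+0+0+0+0+0+0+0+0+0+0+0+0+0+0+0+0+0+0+0+1+0+0+0+0 mod 2 = 1
  c[27] = d·G[:,27] = (00000110110100100010010111)·(00000000000000000000001000) mod 2 = 0+0+0+0+0+0+0+0+0+0+0+0+0+0+0+0+0+0+0+0+0+0+0+0+0+0 mod 2 = 0
  c[28] = d·G[:,28] = (00000110110100100010010111)·(00000000000000000000000100) mod 2 = 0+0+0+0+0+0+0+0+0+0+0+0+0+0+0+0+0+0+0+0+0+0+0+1+0+0 mod 2 = 1
  c[29] = d·G[:,29] = (00000110110100100010010111)·(00000000000000000000000010) mod 2 = 0+0+0+0+0+0+0+0+0+0+0+0+0+0+0+0+0+0+0+0+0+0+0+0+1+0 mod 2 = 1
  c[30] = d·G[:,30] = (00000110110100100010010111)·(00000000000000000000000001) mod 2 = 0+0+0+0+0+0+0+0+0+0+0+0+0+0+0+0+0+0+0+0+0+0+0+0+0+1 mod 2 = 1
Codeword = 0000000101101101100100010010111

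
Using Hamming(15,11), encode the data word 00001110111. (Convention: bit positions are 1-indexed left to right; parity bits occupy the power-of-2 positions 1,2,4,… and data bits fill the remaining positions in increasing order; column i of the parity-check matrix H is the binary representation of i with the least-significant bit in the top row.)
Codeword c = d · G (mod 2), d = 00001110111:
  c[0] = d·G[:,0] = (00001110111)·(11011010101) mod 2 = 0+0+0+0+1+0+1+0+1+0+1 mod 2 = 0
  c[1] = d·G[:,1] = (00001110111)·(10110110011) mod 2 = 0+0+0+0+0+1+1+0+0+1+1 mod 2 = 0
  c[2] = d·G[:,2] = (00001110111)·(10000000000) mod 2 = 0+0+0+0+0+0+0+0+0+0+0 mod 2 = 0
  c[3] = d·G[:,3] = (00001110111)·(01110001111) mod 2 = 0+0+0+0+0+0+0+0+1+1+1 mod 2 = 1
  c[4] = d·G[:,4] = (00001110111)·(01000000000) mod 2 = 0+0+0+0+0+0+0+0+0+0+0 mod 2 = 0
  c[5] = d·G[:,5] = (00001110111)·(00100000000) mod 2 = 0+0+0+0+0+0+0+0+0+0+0 mod 2 = 0
  c[6] = d·G[:,6] = (00001110111)·(00010000000) mod 2 = 0+0+0+0+0+0+0+0+0+0+0 mod 2 = 0
  c[7] = d·G[:,7] = (00001110111)·(00001111111) mod 2 = 0+0+0+0+1+1+1+0+1+1+1 mod 2 = 0
  c[8] = d·G[:,8] = (00001110111)·(00001000000) mod 2 = 0+0+0+0+1+0+0+0+0+0+0 mod 2 = 1
  c[9] = d·G[:,9] = (00001110111)·(00000100000) mod 2 = 0+0+0+0+0+1+0+0+0+0+0 mod 2 = 1
  c[10] = d·G[:,10] = (00001110111)·(00000010000) mod 2 = 0+0+0+0+0+0+1+0+0+0+0 mod 2 = 1
  c[11] = d·G[:,11] = (00001110111)·(00000001000) mod 2 = 0+0+0+0+0+0+0+0+0+0+0 mod 2 = 0
  c[12] = d·G[:,12] = (00001110111)·(00000000100) mod 2 = 0+0+0+0+0+0+0+0+1+0+0 mod 2 = 1
  c[13] = d·G[:,13] = (00001110111)·(00000000010) mod 2 = 0+0+0+0+0+0+0+0+0+1+0 mod 2 = 1
  c[14] = d·G[:,14] = (00001110111)·(00000000001) mod 2 = 0+0+0+0+0+0+0+0+0+0+1 mod 2 = 1
Codeword = 000100001110111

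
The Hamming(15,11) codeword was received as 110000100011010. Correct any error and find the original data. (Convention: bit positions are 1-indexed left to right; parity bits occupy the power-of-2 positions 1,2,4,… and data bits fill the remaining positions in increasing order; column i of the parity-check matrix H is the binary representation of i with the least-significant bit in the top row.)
Syndrome s = H · r^T (mod 2), r = 110000100011010:
  s[0] = (101010101010101)·(110000100011010) mod 2 = 1+0+0+0+0+0+1+0+0+0+1+0+0+0+0 mod 2 = 1
  s[1] = (011001100110011)·(110000100011010) mod 2 = 0+1+0+0+0+0+1+0+0+0+1+0+0+1+0 mod 2 = 0
  s[2] = (000111100001111)·(110000100011010) mod 2 = 0+0+0+0+0+0+1+0+0+0+0+1+0+1+0 mod 2 = 1
  s[3] = (000000011111111)·(110000100011010) mod 2 = 0+0+0+0+0+0+0+0+0+0+1+1+0+1+0 mod 2 = 1
Syndrome = 1011
Column 13 of H equals this syndrome → error at bit 13 (1-indexed).
Flip bit 13: 110000100011010 → 110000100011110
Extract data bits at positions {3,5,6,7,9,10,11,12,13,14,15}: 00010011110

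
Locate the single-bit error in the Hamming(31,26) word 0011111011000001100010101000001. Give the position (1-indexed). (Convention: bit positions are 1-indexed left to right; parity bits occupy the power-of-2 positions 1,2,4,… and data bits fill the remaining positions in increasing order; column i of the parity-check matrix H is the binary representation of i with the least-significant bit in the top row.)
Syndrome s = H · r^T (mod 2), r = 0011111011000001100010101000001:
  s[0] = (1010101010101010101010101010101)·(0011111011000001100010101000001) mod 2 = 0+0+1+0+1+0+1+0+1+0+0+0+0+0+0+0+1+0+0+0+1+0+1+0+1+0+0+0+0+0+1 mod 2 = 1
  s[1] = (0110011001100110011001100110011)·(0011111011000001100010101000001) mod 2 = 0+0+1+0+0+1+1+0+0+1+0+0+0+0+0+0+0+0+0+0+0+0+1+0+0+0+0+0+0+0+1 mod 2 = 0
  s[2] = (0001111000011110000111100001111)·(0011111011000001100010101000001) mod 2 = 0+0+0+1+1+1+1+0+0+0+0+0+0+0+0+0+0+0+0+0+1+0+1+0+0+0+0+0+0+0+1 mod 2 = 1
  s[3] = (0000000111111110000000011111111)·(0011111011000001100010101000001) mod 2 = 0+0+0+0+0+0+0+0+1+1+0+0+0+0+0+0+0+0+0+0+0+0+0+0+1+0+0+0+0+0+1 mod 2 = 0
  s[4] = (0000000000000001111111111111111)·(0011111011000001100010101000001) mod 2 = 0+0+0+0+0+0+0+0+0+0+0+0+0+0+0+1+1+0+0+0+1+0+1+0+1+0+0+0+0+0+1 mod 2 = 0
Syndrome = 10100
Column i of H is the binary representation of i, so the syndrome is the binary index of the flipped bit.
Read s = 10100 with s[0] as LSB: 1·2^0 + 0·2^1 + 1·2^2 + 0·2^3 + 0·2^4 = 5.
Error is at bit position 5.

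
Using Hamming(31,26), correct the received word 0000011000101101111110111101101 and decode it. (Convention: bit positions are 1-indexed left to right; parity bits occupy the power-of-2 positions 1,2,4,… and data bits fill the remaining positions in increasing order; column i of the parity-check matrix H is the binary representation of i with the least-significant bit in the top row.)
Syndrome s = H · r^T (mod 2), r = 0000011000101101111110111101101:
  s[0] = (1010101010101010101010101010101)·(0000011000101101111110111101101) mod 2 = 0+0+0+0+0+0+1+0+0+0+1+0+1+0+0+0+1+0+1+0+1+0+1+0+1+0+0+0+1+0+1 mod 2 = 0
  s[1] = (0110011001100110011001100110011)·(0000011000101101111110111101101) mod 2 = 0+0+0+0+0+1+1+0+0+0+1+0+0+1+0+0+0+1+1+0+0+0+1+0+0+1+0+0+0+0+1 mod 2 = 1
  s[2] = (0001111000011110000111100001111)·(0000011000101101111110111101101) mod 2 = 0+0+0+0+0+1+1+0+0+0+0+0+1+1+0+0+0+0+0+1+1+0+1+0+0+0+0+1+1+0+1 mod 2 = 0
  s[3] = (0000000111111110000000011111111)·(0000011000101101111110111101101) mod 2 = 0+0+0+0+0+0+0+0+0+0+1+0+1+1+0+0+0+0+0+0+0+0+0+1+1+1+0+1+1+0+1 mod 2 = 1
  s[4] = (0000000000000001111111111111111)·(0000011000101101111110111101101) mod 2 = 0+0+0+0+0+0+0+0+0+0+0+0+0+0+0+1+1+1+1+1+1+0+1+1+1+1+0+1+1+0+1 mod 2 = 1
Syndrome = 01011
Column 26 of H equals this syndrome → error at bit 26 (1-indexed).
Flip bit 26: 0000011000101101111110111101101 → 0000011000101101111110111001101
Extract data bits at positions {3,5,6,7,9,10,11,12,13,14,15,17,18,19,20,21,22,23,24,25,26,27,28,29,30,31}: 00110010110111110111001101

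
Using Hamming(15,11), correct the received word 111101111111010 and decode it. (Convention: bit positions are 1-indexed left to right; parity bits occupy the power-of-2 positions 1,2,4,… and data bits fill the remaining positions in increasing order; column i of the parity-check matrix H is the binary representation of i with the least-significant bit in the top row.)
Syndrome s = H · r^T (mod 2), r = 111101111111010:
  s[0] = (101010101010101)·(111101111111010) mod 2 = 1+0+1+0+0+0+1+0+1+0+1+0+0+0+0 mod 2 = 1
  s[1] = (011001100110011)·(111101111111010) mod 2 = 0+1+1+0+0+1+1+0+0+1+1+0+0+1+0 mod 2 = 1
  s[2] = (000111100001111)·(111101111111010) mod 2 = 0+0+0+1+0+1+1+0+0+0+0+1+0+1+0 mod 2 = 1
  s[3] = (000000011111111)·(111101111111010) mod 2 = 0+0+0+0+0+0+0+1+1+1+1+1+0+1+0 mod 2 = 0
Syndrome = 1110
Column 7 of H equals this syndrome → error at bit 7 (1-indexed).
Flip bit 7: 111101111111010 → 111101011111010
Extract data bits at positions {3,5,6,7,9,10,11,12,13,14,15}: 10101111010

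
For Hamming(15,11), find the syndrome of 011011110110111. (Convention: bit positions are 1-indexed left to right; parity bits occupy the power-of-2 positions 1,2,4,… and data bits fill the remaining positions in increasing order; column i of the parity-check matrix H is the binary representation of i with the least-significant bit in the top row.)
Syndrome s = H · r^T (mod 2), r = 011011110110111:
  s[0] = (101010101010101)·(011011110110111) mod 2 = 0+0+1+0+1+0+1+0+0+0+1+0+1+0+1 mod 2 = 0
  s[1] = (011001100110011)·(011011110110111) mod 2 = 0+1+1+0+0+1+1+0+0+1+1+0+0+1+1 mod 2 = 0
  s[2] = (000111100001111)·(011011110110111) mod 2 = 0+0+0+0+1+1+1+0+0+0+0+0+1+1+1 mod 2 = 0
  s[3] = (000000011111111)·(011011110110111) mod 2 = 0+0+0+0+0+0+0+1+0+1+1+0+1+1+1 mod 2 = 0
Syndrome = 0000
s = 0: no error detected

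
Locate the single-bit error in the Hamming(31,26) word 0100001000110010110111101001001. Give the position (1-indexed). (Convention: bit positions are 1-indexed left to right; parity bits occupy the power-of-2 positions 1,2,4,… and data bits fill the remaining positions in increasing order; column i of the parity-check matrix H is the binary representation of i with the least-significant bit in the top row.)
Syndrome s = H · r^T (mod 2), r = 0100001000110010110111101001001:
  s[0] = (1010101010101010101010101010101)·(0100001000110010110111101001001) mod 2 = 0+0+0+0+0+0+1+0+0+0+1+0+0+0+1+0+1+0+0+0+1+0+1+0+1+0+0+0+0+0+1 mod 2 = 0
  s[1] = (0110011001100110011001100110011)·(0100001000110010110111101001001) mod 2 = 0+1+0+0+0+0+1+0+0+0+1+0+0+0+1+0+0+1+0+0+0+1+1+0+0+0+0+0+0+0+1 mod 2 = 0
  s[2] = (0001111000011110000111100001111)·(0100001000110010110111101001001) mod 2 = 0+0+0+0+0+0+1+0+0+0+0+1+0+0+1+0+0+0+0+1+1+1+1+0+0+0+0+1+0+0+1 mod 2 = 1
  s[3] = (0000000111111110000000011111111)·(0100001000110010110111101001001) mod 2 = 0+0+0+0+0+0+0+0+0+0+1+1+0+0+1+0+0+0+0+0+0+0+0+0+1+0+0+1+0+0+1 mod 2 = 0
  s[4] = (0000000000000001111111111111111)·(0100001000110010110111101001001) mod 2 = 0+0+0+0+0+0+0+0+0+0+0+0+0+0+0+0+1+1+0+1+1+1+1+0+1+0+0+1+0+0+1 mod 2 = 1
Syndrome = 00101
Column i of H is the binary representation of i, so the syndrome is the binary index of the flipped bit.
Read s = 00101 with s[0] as LSB: 0·2^0 + 0·2^1 + 1·2^2 + 0·2^3 + 1·2^4 = 20.
Error is at bit position 20.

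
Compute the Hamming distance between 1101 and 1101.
XOR = 0000, count of 1s = 0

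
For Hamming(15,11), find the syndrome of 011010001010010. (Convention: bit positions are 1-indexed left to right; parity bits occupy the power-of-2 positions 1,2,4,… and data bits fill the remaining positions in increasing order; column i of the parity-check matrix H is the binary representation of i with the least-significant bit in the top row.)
Syndrome s = H · r^T (mod 2), r = 011010001010010:
  s[0] = (101010101010101)·(011010001010010) mod 2 = 0+0+1+0+1+0+0+0+1+0+1+0+0+0+0 mod 2 = 0
  s[1] = (011001100110011)·(011010001010010) mod 2 = 0+1+1+0+0+0+0+0+0+0+1+0+0+1+0 mod 2 = 0
  s[2] = (000111100001111)·(011010001010010) mod 2 = 0+0+0+0+1+0+0+0+0+0+0+0+0+1+0 mod 2 = 0
  s[3] = (000000011111111)·(011010001010010) mod 2 = 0+0+0+0+0+0+0+0+1+0+1+0+0+1+0 mod 2 = 1
Syndrome = 0001
Non-zero syndrome: error at position 8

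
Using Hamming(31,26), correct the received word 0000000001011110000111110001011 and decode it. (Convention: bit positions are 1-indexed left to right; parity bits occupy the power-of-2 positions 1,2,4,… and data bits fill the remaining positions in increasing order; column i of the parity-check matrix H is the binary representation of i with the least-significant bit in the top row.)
Syndrome s = H · r^T (mod 2), r = 0000000001011110000111110001011:
  s[0] = (1010101010101010101010101010101)·(0000000001011110000111110001011) mod 2 = 0+0+0+0+0+0+0+0+0+0+0+0+1+0+1+0+0+0+0+0+1+0+1+0+0+0+0+0+0+0+1 mod 2 = 1
  s[1] = (0110011001100110011001100110011)·(0000000001011110000111110001011) mod 2 = 0+0+0+0+0+0+0+0+0+1+0+0+0+1+1+0+0+0+0+0+0+1+1+0+0+0+0+0+0+1+1 mod 2 = 1
  s[2] = (0001111000011110000111100001111)·(0000000001011110000111110001011) mod 2 = 0+0+0+0+0+0+0+0+0+0+0+1+1+1+1+0+0+0+0+1+1+1+1+0+0+0+0+1+0+1+1 mod 2 = 1
  s[3] = (0000000111111110000000011111111)·(0000000001011110000111110001011) mod 2 = 0+0+0+0+0+0+0+0+0+1+0+1+1+1+1+0+0+0+0+0+0+0+0+1+0+0+0+1+0+1+1 mod 2 = 1
  s[4] = (0000000000000001111111111111111)·(0000000001011110000111110001011) mod 2 = 0+0+0+0+0+0+0+0+0+0+0+0+0+0+0+0+0+0+0+1+1+1+1+1+0+0+0+1+0+1+1 mod 2 = 0
Syndrome = 11110
Column 15 of H equals this syndrome → error at bit 15 (1-indexed).
Flip bit 15: 0000000001011110000111110001011 → 0000000001011100000111110001011
Extract data bits at positions {3,5,6,7,9,10,11,12,13,14,15,17,18,19,20,21,22,23,24,25,26,27,28,29,30,31}: 00000101110000111110001011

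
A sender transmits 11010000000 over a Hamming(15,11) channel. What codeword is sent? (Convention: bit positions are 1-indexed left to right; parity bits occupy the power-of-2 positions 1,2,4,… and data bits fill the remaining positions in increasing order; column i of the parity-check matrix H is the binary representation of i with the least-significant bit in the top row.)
Codeword c = d · G (mod 2), d = 11010000000:
  c[0] = d·G[:,0] = (11010000000)·(11011010101) mod 2 = 1+1+0+1+0+0+0+0+0+0+0 mod 2 = 1
  c[1] = d·G[:,1] = (11010000000)·(10110110011) mod 2 = 1+0+0+1+0+0+0+0+0+0+0 mod 2 = 0
  c[2] = d·G[:,2] = (11010000000)·(10000000000) mod 2 = 1+0+0+0+0+0+0+0+0+0+0 mod 2 = 1
  c[3] = d·G[:,3] = (11010000000)·(01110001111) mod 2 = 0+1+0+1+0+0+0+0+0+0+0 mod 2 = 0
  c[4] = d·G[:,4] = (11010000000)·(01000000000) mod 2 = 0+1+0+0+0+0+0+0+0+0+0 mod 2 = 1
  c[5] = d·G[:,5] = (11010000000)·(00100000000) mod 2 = 0+0+0+0+0+0+0+0+0+0+0 mod 2 = 0
  c[6] = d·G[:,6] = (11010000000)·(00010000000) mod 2 = 0+0+0+1+0+0+0+0+0+0+0 mod 2 = 1
  c[7] = d·G[:,7] = (11010000000)·(00001111111) mod 2 = 0+0+0+0+0+0+0+0+0+0+0 mod 2 = 0
  c[8] = d·G[:,8] = (11010000000)·(00001000000) mod 2 = 0+0+0+0+0+0+0+0+0+0+0 mod 2 = 0
  c[9] = d·G[:,9] = (11010000000)·(00000100000) mod 2 = 0+0+0+0+0+0+0+0+0+0+0 mod 2 = 0
  c[10] = d·G[:,10] = (11010000000)·(00000010000) mod 2 = 0+0+0+0+0+0+0+0+0+0+0 mod 2 = 0
  c[11] = d·G[:,11] = (11010000000)·(00000001000) mod 2 = 0+0+0+0+0+0+0+0+0+0+0 mod 2 = 0
  c[12] = d·G[:,12] = (11010000000)·(00000000100) mod 2 = 0+0+0+0+0+0+0+0+0+0+0 mod 2 = 0
  c[13] = d·G[:,13] = (11010000000)·(00000000010) mod 2 = 0+0+0+0+0+0+0+0+0+0+0 mod 2 = 0
  c[14] = d·G[:,14] = (11010000000)·(00000000001) mod 2 = 0+0+0+0+0+0+0+0+0+0+0 mod 2 = 0
Codeword = 101010100000000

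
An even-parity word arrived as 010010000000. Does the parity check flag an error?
Sum of received bits: 0+1+0+0+1+0+0+0+0+0+0+0 = 2; 2 mod 2 = 0. Result is 0 → no error detected.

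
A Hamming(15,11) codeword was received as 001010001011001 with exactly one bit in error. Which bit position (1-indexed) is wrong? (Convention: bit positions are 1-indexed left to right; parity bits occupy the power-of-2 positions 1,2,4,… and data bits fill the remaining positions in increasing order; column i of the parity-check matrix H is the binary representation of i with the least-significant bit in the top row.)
Syndrome s = H · r^T (mod 2), r = 001010001011001:
  s[0] = (101010101010101)·(001010001011001) mod 2 = 0+0+1+0+1+0+0+0+1+0+1+0+0+0+1 mod 2 = 1
  s[1] = (011001100110011)·(001010001011001) mod 2 = 0+0+1+0+0+0+0+0+0+0+1+0+0+0+1 mod 2 = 1
  s[2] = (000111100001111)·(001010001011001) mod 2 = 0+0+0+0+1+0+0+0+0+0+0+1+0+0+1 mod 2 = 1
  s[3] = (000000011111111)·(001010001011001) mod 2 = 0+0+0+0+0+0+0+0+1+0+1+1+0+0+1 mod 2 = 0
Syndrome = 1110
Column i of H is the binary representation of i, so the syndrome is the binary index of the flipped bit.
Read s = 1110 with s[0] as LSB: 1·2^0 + 1·2^1 + 1·2^2 + 0·2^3 = 7.
Error is at bit position 7.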